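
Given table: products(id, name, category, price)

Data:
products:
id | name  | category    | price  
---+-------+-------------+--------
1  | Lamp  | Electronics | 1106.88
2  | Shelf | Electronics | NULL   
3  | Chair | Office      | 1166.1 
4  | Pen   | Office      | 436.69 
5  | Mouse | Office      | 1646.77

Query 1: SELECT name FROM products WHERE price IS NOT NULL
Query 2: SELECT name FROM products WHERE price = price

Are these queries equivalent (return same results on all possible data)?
Yes, equivalent

Both queries return: [('Chair',), ('Lamp',), ('Mouse',), ('Pen',)]

Reason: IS NOT NULL vs self-equality (both exclude NULLs)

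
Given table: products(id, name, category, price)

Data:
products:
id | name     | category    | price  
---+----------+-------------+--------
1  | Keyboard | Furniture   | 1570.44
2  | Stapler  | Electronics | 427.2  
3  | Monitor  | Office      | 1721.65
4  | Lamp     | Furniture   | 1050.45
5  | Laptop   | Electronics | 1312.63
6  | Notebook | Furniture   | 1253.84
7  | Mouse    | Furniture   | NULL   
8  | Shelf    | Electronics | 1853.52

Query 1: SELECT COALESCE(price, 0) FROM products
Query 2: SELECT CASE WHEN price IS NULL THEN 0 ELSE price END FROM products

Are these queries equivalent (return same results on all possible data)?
Yes, equivalent

Both queries return: [(0,), (427.2,), (1050.45,), (1253.84,), (1312.63,), (1570.44,), (1721.65,), (1853.52,)]

Reason: COALESCE vs CASE for NULL handling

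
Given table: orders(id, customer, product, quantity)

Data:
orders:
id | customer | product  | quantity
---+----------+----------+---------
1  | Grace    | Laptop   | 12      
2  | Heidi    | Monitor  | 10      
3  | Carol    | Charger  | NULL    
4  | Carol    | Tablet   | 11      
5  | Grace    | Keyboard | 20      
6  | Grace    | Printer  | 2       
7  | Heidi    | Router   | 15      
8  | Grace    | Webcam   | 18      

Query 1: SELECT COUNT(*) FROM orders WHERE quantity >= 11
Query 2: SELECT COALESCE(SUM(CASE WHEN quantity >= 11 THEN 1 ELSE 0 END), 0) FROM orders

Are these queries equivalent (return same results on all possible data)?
Yes, equivalent

Both queries return: [(5,)]

Reason: COUNT with WHERE vs conditional SUM (COALESCE handles empty-table NULL)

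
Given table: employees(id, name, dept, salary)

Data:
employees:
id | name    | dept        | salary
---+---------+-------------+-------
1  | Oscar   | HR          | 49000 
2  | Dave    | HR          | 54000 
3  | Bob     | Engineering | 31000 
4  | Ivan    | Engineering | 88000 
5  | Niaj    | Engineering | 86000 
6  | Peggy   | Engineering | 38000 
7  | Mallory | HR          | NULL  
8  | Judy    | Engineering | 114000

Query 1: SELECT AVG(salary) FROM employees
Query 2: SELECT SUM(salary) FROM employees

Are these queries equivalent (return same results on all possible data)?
No, not equivalent

Query 1 returns: [(65714.28571428571,)]
Query 2 returns: [(460000,)]

Reason: AVG vs SUM give different aggregate values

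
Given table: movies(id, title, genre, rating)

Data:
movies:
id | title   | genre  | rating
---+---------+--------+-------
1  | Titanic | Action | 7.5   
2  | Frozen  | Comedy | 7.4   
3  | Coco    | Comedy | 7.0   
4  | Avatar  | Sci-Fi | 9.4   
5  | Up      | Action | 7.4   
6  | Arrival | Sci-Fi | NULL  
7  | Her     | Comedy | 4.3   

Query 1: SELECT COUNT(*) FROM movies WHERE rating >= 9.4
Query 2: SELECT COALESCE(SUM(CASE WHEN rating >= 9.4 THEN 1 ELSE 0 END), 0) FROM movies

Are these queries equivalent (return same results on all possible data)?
Yes, equivalent

Both queries return: [(1,)]

Reason: COUNT with WHERE vs conditional SUM (COALESCE handles empty-table NULL)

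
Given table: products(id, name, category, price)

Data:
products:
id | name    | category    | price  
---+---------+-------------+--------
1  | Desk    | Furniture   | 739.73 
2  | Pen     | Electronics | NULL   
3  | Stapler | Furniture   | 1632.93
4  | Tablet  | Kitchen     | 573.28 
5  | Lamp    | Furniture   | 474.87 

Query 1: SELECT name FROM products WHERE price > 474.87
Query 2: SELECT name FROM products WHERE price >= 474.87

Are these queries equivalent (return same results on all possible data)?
No, not equivalent

Query 1 returns: [('Desk',), ('Stapler',), ('Tablet',)]
Query 2 returns: [('Desk',), ('Stapler',), ('Tablet',), ('Lamp',)]

Reason: > vs >= gives different results when price = 474.87 exists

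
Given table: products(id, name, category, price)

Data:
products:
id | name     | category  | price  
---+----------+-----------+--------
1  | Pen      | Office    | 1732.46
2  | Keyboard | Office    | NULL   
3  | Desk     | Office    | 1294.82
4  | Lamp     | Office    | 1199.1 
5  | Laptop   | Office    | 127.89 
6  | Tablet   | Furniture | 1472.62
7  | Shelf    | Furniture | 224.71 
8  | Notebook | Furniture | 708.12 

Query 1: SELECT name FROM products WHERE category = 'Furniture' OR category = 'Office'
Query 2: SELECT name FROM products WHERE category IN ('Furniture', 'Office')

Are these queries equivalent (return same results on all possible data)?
Yes, equivalent

Both queries return: [('Desk',), ('Keyboard',), ('Lamp',), ('Laptop',), ('Notebook',), ('Pen',), ('Shelf',), ('Tablet',)]

Reason: OR vs IN are equivalent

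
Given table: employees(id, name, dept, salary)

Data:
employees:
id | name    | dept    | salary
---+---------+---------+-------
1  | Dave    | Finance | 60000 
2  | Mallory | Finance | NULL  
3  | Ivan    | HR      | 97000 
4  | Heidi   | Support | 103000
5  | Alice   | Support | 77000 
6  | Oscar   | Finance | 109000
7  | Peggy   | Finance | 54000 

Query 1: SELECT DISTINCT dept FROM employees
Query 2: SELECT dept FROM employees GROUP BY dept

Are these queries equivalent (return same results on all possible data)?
Yes, equivalent

Both queries return: [('Finance',), ('HR',), ('Support',)]

Reason: Both get unique depts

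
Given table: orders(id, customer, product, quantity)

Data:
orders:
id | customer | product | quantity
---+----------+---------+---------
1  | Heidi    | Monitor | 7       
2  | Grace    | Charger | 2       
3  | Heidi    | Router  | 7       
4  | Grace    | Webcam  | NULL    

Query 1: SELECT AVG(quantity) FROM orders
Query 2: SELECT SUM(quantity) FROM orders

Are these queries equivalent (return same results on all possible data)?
No, not equivalent

Query 1 returns: [(5.333333333333333,)]
Query 2 returns: [(16,)]

Reason: AVG vs SUM give different aggregate values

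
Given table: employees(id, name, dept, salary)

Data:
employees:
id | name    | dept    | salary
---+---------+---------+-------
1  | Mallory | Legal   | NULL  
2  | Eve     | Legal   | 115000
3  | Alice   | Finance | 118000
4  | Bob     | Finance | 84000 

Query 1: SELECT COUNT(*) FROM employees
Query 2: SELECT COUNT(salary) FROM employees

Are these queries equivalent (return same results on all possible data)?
No, not equivalent

Query 1 returns: [(4,)]
Query 2 returns: [(3,)]

Reason: COUNT(*) includes NULLs, COUNT(column) excludes them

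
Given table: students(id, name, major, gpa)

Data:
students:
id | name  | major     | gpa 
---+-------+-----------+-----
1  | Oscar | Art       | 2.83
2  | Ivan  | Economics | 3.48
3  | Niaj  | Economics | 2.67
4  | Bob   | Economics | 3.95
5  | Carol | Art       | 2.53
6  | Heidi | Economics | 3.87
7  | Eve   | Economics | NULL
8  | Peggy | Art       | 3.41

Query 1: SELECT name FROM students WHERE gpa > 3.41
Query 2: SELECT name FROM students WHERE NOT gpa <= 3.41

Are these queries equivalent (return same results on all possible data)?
Yes, equivalent

Both queries return: [('Bob',), ('Heidi',), ('Ivan',)]

Reason: Both filter gpa > 3.41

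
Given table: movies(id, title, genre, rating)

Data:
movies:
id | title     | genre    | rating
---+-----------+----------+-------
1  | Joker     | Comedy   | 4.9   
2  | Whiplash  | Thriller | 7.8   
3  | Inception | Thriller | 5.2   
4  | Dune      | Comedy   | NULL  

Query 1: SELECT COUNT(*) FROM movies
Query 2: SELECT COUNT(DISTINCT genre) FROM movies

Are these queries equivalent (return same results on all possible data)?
No, not equivalent

Query 1 returns: [(4,)]
Query 2 returns: [(2,)]

Reason: COUNT(*) counts rows, COUNT(DISTINCT genre) counts unique genres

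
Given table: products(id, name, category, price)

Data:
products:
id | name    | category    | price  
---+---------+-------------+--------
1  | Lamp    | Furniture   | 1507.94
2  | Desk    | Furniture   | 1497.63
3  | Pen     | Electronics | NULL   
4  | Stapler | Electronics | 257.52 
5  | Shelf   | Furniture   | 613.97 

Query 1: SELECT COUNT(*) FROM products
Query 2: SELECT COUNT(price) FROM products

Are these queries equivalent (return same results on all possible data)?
No, not equivalent

Query 1 returns: [(5,)]
Query 2 returns: [(4,)]

Reason: COUNT(*) includes NULLs, COUNT(column) excludes them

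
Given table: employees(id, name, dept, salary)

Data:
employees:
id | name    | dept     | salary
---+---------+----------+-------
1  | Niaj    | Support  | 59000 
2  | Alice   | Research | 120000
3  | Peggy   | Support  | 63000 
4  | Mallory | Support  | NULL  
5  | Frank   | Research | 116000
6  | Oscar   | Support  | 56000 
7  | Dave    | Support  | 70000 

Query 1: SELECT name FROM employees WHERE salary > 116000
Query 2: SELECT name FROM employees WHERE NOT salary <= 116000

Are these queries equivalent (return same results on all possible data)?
Yes, equivalent

Both queries return: [('Alice',)]

Reason: Both filter salary > 116000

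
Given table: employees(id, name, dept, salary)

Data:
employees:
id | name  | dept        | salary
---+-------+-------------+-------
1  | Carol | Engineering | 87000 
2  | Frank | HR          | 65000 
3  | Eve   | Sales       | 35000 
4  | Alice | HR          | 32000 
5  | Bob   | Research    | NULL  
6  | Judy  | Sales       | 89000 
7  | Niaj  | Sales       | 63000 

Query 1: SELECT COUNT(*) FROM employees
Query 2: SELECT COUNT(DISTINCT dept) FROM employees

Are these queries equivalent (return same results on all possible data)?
No, not equivalent

Query 1 returns: [(7,)]
Query 2 returns: [(4,)]

Reason: COUNT(*) counts rows, COUNT(DISTINCT dept) counts unique depts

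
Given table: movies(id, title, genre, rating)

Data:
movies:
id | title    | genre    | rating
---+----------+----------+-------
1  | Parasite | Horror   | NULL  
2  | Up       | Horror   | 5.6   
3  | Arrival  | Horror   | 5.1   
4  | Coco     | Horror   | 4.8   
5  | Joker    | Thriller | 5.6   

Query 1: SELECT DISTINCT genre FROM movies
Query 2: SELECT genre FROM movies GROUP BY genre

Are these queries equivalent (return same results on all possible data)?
Yes, equivalent

Both queries return: [('Horror',), ('Thriller',)]

Reason: Both get unique genres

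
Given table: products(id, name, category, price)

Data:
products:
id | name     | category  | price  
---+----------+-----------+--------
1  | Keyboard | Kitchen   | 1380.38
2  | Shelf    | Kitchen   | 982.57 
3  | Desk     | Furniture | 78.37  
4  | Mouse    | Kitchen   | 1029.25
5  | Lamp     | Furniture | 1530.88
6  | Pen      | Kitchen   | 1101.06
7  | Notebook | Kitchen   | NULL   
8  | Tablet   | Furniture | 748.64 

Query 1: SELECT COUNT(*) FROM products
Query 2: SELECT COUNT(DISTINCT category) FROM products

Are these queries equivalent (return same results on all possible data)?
No, not equivalent

Query 1 returns: [(8,)]
Query 2 returns: [(2,)]

Reason: COUNT(*) counts rows, COUNT(DISTINCT category) counts unique categorys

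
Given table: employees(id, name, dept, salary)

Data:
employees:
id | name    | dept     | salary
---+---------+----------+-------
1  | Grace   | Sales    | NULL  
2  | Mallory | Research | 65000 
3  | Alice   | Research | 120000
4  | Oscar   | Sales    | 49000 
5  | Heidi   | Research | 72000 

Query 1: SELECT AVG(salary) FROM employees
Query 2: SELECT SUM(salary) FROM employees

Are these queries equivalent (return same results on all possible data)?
No, not equivalent

Query 1 returns: [(76500.0,)]
Query 2 returns: [(306000,)]

Reason: AVG vs SUM give different aggregate values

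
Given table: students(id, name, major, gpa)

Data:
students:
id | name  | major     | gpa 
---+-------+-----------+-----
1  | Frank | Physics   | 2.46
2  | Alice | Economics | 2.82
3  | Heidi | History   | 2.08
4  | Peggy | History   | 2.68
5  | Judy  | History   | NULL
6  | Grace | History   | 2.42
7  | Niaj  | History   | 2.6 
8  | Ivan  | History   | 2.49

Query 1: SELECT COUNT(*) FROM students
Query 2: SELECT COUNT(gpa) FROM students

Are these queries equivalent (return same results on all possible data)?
No, not equivalent

Query 1 returns: [(8,)]
Query 2 returns: [(7,)]

Reason: COUNT(*) includes NULLs, COUNT(column) excludes them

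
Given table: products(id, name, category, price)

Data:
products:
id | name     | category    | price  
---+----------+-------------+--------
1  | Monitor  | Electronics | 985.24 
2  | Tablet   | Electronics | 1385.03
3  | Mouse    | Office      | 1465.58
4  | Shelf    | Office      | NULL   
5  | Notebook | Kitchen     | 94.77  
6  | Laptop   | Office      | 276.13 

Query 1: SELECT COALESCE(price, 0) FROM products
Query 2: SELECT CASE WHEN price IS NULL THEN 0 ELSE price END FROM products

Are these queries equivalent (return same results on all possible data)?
Yes, equivalent

Both queries return: [(0,), (94.77,), (276.13,), (985.24,), (1385.03,), (1465.58,)]

Reason: COALESCE vs CASE for NULL handling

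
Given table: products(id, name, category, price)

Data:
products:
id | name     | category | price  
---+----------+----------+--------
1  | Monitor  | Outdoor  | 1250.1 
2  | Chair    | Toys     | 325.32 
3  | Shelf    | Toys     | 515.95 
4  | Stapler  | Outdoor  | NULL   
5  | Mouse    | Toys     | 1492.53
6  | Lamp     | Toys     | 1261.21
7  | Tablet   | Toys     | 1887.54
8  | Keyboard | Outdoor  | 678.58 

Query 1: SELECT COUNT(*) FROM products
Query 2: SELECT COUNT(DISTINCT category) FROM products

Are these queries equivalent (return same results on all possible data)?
No, not equivalent

Query 1 returns: [(8,)]
Query 2 returns: [(2,)]

Reason: COUNT(*) counts rows, COUNT(DISTINCT category) counts unique categorys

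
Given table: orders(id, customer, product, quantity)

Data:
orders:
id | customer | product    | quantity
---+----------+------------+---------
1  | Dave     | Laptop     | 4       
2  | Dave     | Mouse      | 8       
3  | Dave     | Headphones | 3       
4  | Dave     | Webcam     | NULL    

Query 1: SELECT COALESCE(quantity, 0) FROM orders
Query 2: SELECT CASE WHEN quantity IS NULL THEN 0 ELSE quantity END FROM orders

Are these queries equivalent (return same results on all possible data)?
Yes, equivalent

Both queries return: [(0,), (3,), (4,), (8,)]

Reason: COALESCE vs CASE for NULL handling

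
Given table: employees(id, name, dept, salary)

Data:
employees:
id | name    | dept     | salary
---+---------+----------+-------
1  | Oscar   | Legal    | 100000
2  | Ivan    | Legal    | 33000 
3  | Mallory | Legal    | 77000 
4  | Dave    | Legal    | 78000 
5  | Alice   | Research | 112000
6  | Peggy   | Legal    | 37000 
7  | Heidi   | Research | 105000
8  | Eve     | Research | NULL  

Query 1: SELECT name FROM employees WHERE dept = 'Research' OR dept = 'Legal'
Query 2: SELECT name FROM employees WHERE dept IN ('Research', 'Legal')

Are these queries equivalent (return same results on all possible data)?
Yes, equivalent

Both queries return: [('Alice',), ('Dave',), ('Eve',), ('Heidi',), ('Ivan',), ('Mallory',), ('Oscar',), ('Peggy',)]

Reason: OR vs IN are equivalent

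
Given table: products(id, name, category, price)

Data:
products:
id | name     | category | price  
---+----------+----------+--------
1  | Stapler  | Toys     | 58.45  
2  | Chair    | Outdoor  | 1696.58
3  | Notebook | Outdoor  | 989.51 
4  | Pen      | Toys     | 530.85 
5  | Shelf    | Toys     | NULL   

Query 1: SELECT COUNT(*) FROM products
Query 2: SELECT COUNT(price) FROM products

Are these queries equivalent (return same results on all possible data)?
No, not equivalent

Query 1 returns: [(5,)]
Query 2 returns: [(4,)]

Reason: COUNT(*) includes NULLs, COUNT(column) excludes them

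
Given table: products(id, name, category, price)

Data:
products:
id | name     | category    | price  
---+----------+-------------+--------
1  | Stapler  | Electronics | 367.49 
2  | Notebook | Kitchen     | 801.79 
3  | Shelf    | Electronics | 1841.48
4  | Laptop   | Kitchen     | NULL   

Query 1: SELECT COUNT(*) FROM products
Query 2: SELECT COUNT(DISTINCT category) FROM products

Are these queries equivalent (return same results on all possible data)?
No, not equivalent

Query 1 returns: [(4,)]
Query 2 returns: [(2,)]

Reason: COUNT(*) counts rows, COUNT(DISTINCT category) counts unique categorys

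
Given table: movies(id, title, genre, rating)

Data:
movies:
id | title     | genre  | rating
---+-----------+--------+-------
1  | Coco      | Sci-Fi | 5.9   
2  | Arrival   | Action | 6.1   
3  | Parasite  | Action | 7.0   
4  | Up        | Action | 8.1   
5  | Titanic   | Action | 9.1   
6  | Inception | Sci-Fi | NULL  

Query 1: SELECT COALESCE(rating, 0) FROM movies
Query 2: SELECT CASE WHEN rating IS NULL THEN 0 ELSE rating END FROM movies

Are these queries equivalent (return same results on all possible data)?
Yes, equivalent

Both queries return: [(0,), (5.9,), (6.1,), (7.0,), (8.1,), (9.1,)]

Reason: COALESCE vs CASE for NULL handling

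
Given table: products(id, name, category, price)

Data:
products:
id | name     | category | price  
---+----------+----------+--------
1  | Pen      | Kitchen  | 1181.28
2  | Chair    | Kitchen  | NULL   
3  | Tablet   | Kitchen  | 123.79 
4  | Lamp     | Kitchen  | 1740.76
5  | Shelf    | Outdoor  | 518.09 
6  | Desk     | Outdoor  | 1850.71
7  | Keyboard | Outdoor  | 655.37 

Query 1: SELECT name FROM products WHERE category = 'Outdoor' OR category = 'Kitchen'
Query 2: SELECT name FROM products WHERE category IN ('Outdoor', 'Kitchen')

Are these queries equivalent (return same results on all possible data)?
Yes, equivalent

Both queries return: [('Chair',), ('Desk',), ('Keyboard',), ('Lamp',), ('Pen',), ('Shelf',), ('Tablet',)]

Reason: OR vs IN are equivalent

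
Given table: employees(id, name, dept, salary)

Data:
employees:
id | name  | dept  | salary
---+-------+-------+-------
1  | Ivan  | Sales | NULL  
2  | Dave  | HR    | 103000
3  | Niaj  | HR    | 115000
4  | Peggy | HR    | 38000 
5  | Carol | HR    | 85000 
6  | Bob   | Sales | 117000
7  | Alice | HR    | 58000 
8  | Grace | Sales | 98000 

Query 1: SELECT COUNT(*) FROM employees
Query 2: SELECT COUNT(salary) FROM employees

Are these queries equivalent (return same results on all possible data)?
No, not equivalent

Query 1 returns: [(8,)]
Query 2 returns: [(7,)]

Reason: COUNT(*) includes NULLs, COUNT(column) excludes them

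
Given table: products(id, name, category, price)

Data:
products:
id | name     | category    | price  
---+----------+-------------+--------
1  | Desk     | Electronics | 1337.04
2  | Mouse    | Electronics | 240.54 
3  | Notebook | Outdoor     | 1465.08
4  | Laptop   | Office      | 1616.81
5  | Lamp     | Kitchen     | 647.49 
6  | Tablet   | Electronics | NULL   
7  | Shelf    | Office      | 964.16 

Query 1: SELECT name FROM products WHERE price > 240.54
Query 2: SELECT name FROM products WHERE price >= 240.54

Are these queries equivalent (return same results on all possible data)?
No, not equivalent

Query 1 returns: [('Desk',), ('Notebook',), ('Laptop',), ('Lamp',), ('Shelf',)]
Query 2 returns: [('Desk',), ('Mouse',), ('Notebook',), ('Laptop',), ('Lamp',), ('Shelf',)]

Reason: > vs >= gives different results when price = 240.54 exists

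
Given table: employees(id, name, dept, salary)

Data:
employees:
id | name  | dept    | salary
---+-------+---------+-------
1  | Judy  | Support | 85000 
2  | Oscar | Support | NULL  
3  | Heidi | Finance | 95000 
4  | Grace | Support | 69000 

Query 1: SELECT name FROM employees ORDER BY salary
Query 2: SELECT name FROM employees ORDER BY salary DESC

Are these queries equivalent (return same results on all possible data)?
No, not equivalent

Query 1 returns: [('Oscar',), ('Grace',), ('Judy',), ('Heidi',)]
Query 2 returns: [('Heidi',), ('Judy',), ('Grace',), ('Oscar',)]

Reason: ASC vs DESC gives opposite ordering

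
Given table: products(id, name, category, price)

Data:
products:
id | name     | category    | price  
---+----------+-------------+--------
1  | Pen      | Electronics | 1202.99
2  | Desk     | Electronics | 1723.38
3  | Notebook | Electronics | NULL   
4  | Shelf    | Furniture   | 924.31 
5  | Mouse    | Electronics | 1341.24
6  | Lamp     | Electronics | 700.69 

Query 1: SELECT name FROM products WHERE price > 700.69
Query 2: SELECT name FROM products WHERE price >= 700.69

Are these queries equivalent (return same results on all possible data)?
No, not equivalent

Query 1 returns: [('Pen',), ('Desk',), ('Shelf',), ('Mouse',)]
Query 2 returns: [('Pen',), ('Desk',), ('Shelf',), ('Mouse',), ('Lamp',)]

Reason: > vs >= gives different results when price = 700.69 exists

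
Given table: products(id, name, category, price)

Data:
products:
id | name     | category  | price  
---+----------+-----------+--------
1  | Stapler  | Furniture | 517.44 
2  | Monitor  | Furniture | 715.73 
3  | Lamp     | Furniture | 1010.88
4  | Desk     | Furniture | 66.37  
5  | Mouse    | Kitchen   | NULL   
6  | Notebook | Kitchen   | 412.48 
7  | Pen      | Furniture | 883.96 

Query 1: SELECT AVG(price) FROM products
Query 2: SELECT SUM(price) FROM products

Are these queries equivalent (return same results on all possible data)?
No, not equivalent

Query 1 returns: [(601.1433333333333,)]
Query 2 returns: [(3606.86,)]

Reason: AVG vs SUM give different aggregate values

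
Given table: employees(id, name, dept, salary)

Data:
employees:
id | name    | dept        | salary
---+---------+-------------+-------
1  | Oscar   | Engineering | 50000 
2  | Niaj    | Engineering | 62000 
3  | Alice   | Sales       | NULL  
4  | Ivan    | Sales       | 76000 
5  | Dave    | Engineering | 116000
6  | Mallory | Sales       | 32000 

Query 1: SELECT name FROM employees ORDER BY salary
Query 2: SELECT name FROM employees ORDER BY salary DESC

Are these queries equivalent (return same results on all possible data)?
No, not equivalent

Query 1 returns: [('Alice',), ('Mallory',), ('Oscar',), ('Niaj',), ('Ivan',), ('Dave',)]
Query 2 returns: [('Dave',), ('Ivan',), ('Niaj',), ('Oscar',), ('Mallory',), ('Alice',)]

Reason: ASC vs DESC gives opposite ordering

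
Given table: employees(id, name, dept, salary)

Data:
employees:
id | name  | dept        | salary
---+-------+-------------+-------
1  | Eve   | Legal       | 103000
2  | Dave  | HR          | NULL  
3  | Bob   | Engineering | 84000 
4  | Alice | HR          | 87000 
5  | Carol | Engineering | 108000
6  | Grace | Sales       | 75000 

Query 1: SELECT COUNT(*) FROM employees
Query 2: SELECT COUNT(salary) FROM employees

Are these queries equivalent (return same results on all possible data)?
No, not equivalent

Query 1 returns: [(6,)]
Query 2 returns: [(5,)]

Reason: COUNT(*) includes NULLs, COUNT(column) excludes them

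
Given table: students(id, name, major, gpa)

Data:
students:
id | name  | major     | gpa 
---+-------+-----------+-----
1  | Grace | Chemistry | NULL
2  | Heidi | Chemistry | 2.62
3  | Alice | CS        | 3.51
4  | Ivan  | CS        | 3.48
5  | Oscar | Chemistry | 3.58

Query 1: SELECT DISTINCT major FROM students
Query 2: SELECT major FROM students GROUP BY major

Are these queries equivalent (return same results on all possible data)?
Yes, equivalent

Both queries return: [('CS',), ('Chemistry',)]

Reason: Both get unique majors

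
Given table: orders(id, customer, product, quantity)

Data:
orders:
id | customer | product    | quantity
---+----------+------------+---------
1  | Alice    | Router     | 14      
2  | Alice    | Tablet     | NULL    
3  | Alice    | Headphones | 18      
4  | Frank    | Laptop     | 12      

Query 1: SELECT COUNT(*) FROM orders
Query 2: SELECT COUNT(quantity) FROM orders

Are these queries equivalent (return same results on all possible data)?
No, not equivalent

Query 1 returns: [(4,)]
Query 2 returns: [(3,)]

Reason: COUNT(*) includes NULLs, COUNT(column) excludes them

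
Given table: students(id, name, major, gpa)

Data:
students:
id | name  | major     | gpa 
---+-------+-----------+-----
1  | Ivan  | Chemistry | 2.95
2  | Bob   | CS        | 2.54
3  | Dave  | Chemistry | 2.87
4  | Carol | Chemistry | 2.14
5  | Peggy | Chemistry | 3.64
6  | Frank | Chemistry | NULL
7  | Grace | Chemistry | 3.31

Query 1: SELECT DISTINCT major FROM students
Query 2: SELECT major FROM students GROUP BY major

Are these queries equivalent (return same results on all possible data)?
Yes, equivalent

Both queries return: [('CS',), ('Chemistry',)]

Reason: Both get unique majors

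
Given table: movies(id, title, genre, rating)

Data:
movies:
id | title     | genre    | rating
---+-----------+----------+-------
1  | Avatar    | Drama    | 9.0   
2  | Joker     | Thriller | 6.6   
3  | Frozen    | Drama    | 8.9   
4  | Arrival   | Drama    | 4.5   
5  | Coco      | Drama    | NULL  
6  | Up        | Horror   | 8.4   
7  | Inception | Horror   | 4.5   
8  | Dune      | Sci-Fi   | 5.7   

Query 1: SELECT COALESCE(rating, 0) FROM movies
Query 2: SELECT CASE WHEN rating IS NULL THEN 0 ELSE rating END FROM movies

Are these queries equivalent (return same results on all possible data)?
Yes, equivalent

Both queries return: [(0,), (4.5,), (4.5,), (5.7,), (6.6,), (8.4,), (8.9,), (9.0,)]

Reason: COALESCE vs CASE for NULL handling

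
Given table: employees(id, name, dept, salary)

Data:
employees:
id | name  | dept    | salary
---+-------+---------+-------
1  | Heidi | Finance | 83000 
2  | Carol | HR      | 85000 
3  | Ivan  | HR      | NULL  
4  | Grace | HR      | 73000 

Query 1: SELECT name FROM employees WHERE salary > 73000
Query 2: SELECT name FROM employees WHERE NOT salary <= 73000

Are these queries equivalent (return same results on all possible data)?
Yes, equivalent

Both queries return: [('Carol',), ('Heidi',)]

Reason: Both filter salary > 73000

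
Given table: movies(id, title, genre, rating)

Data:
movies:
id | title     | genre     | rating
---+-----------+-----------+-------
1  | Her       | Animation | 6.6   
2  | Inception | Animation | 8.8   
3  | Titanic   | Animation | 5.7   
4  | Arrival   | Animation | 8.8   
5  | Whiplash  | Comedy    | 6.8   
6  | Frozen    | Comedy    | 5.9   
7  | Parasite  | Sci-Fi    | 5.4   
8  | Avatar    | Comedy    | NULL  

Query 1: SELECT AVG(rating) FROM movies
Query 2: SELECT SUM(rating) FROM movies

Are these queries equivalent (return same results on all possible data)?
No, not equivalent

Query 1 returns: [(6.857142857142857,)]
Query 2 returns: [(48.0,)]

Reason: AVG vs SUM give different aggregate values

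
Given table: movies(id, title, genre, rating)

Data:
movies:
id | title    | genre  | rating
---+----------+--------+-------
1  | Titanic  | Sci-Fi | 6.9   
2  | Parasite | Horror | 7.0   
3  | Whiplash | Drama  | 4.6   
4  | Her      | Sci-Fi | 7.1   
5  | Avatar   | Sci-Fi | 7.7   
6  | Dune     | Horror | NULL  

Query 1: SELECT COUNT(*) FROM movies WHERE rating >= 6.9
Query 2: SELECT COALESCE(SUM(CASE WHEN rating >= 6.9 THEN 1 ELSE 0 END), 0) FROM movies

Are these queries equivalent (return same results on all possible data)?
Yes, equivalent

Both queries return: [(4,)]

Reason: COUNT with WHERE vs conditional SUM (COALESCE handles empty-table NULL)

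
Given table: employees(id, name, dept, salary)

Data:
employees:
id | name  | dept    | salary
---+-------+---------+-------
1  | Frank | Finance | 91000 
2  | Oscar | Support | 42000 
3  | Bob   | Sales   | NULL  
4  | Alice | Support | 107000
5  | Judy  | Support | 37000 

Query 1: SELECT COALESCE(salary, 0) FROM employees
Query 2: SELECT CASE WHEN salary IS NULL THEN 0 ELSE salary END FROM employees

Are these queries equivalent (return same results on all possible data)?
Yes, equivalent

Both queries return: [(0,), (37000,), (42000,), (91000,), (107000,)]

Reason: COALESCE vs CASE for NULL handling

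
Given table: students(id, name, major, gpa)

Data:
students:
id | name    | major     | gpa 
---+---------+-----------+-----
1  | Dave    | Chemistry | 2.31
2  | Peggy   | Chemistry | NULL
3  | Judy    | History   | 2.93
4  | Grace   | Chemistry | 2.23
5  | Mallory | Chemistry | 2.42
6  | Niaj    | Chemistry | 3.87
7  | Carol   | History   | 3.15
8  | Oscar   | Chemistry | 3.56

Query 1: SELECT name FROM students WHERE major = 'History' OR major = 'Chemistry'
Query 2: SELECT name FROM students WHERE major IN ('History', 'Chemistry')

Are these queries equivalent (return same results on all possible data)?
Yes, equivalent

Both queries return: [('Carol',), ('Dave',), ('Grace',), ('Judy',), ('Mallory',), ('Niaj',), ('Oscar',), ('Peggy',)]

Reason: OR vs IN are equivalent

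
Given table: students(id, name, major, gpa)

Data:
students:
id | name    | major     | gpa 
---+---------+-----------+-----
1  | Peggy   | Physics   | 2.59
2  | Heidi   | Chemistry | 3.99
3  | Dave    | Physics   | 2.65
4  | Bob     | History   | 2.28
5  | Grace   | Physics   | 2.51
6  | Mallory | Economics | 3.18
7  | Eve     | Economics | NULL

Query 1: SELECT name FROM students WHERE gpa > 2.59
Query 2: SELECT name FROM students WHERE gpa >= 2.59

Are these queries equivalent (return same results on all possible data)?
No, not equivalent

Query 1 returns: [('Heidi',), ('Dave',), ('Mallory',)]
Query 2 returns: [('Peggy',), ('Heidi',), ('Dave',), ('Mallory',)]

Reason: > vs >= gives different results when gpa = 2.59 exists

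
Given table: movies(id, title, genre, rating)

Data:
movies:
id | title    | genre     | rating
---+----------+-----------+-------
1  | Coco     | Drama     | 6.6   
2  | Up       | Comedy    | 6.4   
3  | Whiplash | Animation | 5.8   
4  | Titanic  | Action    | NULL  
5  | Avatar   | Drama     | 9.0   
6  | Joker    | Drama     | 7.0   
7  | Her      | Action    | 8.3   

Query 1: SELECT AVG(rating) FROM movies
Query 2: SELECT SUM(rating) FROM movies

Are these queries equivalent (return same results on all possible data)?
No, not equivalent

Query 1 returns: [(7.183333333333334,)]
Query 2 returns: [(43.1,)]

Reason: AVG vs SUM give different aggregate values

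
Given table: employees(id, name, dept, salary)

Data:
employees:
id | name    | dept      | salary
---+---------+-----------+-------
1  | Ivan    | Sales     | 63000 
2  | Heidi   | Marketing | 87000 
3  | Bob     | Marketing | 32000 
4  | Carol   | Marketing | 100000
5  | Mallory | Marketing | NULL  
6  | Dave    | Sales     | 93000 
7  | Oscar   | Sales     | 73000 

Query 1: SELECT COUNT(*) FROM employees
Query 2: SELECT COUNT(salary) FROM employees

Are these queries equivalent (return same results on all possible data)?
No, not equivalent

Query 1 returns: [(7,)]
Query 2 returns: [(6,)]

Reason: COUNT(*) includes NULLs, COUNT(column) excludes them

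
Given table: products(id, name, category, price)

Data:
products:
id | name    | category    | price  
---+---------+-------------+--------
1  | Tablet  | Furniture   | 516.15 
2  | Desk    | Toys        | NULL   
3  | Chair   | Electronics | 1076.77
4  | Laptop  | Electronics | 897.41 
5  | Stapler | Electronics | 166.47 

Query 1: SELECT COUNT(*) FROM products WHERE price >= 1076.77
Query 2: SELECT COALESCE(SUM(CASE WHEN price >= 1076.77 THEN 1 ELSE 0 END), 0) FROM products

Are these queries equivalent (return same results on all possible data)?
Yes, equivalent

Both queries return: [(1,)]

Reason: COUNT with WHERE vs conditional SUM (COALESCE handles empty-table NULL)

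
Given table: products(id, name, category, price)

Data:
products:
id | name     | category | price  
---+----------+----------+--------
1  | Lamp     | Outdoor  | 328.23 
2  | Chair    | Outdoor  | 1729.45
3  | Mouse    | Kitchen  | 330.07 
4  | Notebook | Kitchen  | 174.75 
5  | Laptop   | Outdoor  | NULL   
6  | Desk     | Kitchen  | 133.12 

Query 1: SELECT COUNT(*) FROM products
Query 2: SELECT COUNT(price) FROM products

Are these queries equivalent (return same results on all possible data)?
No, not equivalent

Query 1 returns: [(6,)]
Query 2 returns: [(5,)]

Reason: COUNT(*) includes NULLs, COUNT(column) excludes them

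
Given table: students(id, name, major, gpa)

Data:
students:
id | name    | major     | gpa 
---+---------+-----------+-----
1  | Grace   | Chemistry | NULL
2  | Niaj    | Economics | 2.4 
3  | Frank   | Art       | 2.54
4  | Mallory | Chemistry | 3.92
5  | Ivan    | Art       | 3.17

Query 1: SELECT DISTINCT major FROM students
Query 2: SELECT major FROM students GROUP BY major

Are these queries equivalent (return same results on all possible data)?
Yes, equivalent

Both queries return: [('Art',), ('Chemistry',), ('Economics',)]

Reason: Both get unique majors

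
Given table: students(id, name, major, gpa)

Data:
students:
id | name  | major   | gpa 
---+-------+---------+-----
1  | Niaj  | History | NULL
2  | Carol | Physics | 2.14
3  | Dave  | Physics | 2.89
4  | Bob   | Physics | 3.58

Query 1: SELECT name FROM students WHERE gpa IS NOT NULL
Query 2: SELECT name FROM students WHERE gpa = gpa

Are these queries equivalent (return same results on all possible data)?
Yes, equivalent

Both queries return: [('Bob',), ('Carol',), ('Dave',)]

Reason: IS NOT NULL vs self-equality (both exclude NULLs)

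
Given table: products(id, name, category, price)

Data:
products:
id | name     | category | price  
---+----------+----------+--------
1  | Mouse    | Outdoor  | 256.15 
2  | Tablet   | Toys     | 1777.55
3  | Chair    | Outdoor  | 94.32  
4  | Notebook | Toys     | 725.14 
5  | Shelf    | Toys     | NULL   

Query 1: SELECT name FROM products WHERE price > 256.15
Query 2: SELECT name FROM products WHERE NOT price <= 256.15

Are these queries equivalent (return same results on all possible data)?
Yes, equivalent

Both queries return: [('Notebook',), ('Tablet',)]

Reason: Both filter price > 256.15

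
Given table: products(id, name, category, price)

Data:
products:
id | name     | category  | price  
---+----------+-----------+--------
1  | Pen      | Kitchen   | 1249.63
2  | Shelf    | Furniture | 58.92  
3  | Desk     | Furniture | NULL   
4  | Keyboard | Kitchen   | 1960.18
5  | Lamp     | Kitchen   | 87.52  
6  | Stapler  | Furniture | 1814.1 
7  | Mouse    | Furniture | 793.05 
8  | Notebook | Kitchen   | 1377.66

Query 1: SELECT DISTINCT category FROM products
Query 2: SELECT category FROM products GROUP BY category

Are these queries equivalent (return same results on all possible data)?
Yes, equivalent

Both queries return: [('Furniture',), ('Kitchen',)]

Reason: Both get unique categorys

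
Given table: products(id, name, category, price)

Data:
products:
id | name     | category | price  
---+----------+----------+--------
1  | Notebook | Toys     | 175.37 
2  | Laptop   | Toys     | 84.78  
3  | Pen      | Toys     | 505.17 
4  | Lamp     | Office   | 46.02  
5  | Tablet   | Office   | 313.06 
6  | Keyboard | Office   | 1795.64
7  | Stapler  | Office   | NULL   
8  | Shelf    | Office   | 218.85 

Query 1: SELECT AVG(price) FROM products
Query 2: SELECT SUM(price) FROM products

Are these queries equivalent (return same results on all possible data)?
No, not equivalent

Query 1 returns: [(448.4128571428572,)]
Query 2 returns: [(3138.8900000000003,)]

Reason: AVG vs SUM give different aggregate values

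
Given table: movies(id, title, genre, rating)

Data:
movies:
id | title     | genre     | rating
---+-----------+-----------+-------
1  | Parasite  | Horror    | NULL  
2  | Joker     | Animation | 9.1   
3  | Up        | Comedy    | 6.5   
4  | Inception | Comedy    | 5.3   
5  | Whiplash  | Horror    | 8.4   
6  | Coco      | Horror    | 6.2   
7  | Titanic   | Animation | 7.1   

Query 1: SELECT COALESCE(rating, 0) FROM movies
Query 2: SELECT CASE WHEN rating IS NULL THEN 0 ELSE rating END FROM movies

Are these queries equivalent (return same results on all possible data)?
Yes, equivalent

Both queries return: [(0,), (5.3,), (6.2,), (6.5,), (7.1,), (8.4,), (9.1,)]

Reason: COALESCE vs CASE for NULL handling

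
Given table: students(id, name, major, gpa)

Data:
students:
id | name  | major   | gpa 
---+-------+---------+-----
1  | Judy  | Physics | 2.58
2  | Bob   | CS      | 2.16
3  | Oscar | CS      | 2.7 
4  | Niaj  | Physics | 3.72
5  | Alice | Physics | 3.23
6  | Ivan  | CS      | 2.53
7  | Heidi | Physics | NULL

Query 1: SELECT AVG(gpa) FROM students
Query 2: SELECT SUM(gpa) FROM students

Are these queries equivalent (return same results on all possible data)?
No, not equivalent

Query 1 returns: [(2.8200000000000003,)]
Query 2 returns: [(16.92,)]

Reason: AVG vs SUM give different aggregate values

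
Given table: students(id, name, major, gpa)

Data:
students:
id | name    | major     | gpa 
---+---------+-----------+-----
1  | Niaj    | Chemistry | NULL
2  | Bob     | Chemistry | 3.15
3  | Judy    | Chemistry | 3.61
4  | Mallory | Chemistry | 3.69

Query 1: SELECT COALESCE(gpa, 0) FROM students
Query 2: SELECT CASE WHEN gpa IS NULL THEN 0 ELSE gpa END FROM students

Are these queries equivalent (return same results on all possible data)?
Yes, equivalent

Both queries return: [(0,), (3.15,), (3.61,), (3.69,)]

Reason: COALESCE vs CASE for NULL handling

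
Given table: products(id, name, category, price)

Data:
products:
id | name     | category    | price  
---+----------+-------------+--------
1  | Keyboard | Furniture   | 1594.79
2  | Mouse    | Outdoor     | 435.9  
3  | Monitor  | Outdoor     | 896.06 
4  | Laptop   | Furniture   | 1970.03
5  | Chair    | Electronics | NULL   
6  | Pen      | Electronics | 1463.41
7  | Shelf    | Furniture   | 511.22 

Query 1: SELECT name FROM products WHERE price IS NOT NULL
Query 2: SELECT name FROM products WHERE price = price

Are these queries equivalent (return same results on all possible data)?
Yes, equivalent

Both queries return: [('Keyboard',), ('Laptop',), ('Monitor',), ('Mouse',), ('Pen',), ('Shelf',)]

Reason: IS NOT NULL vs self-equality (both exclude NULLs)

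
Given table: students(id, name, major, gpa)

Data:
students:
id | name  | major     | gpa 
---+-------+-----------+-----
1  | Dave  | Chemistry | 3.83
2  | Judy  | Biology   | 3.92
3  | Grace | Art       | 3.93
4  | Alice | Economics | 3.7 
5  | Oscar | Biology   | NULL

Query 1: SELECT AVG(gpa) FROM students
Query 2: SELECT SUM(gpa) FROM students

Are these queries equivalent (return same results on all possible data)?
No, not equivalent

Query 1 returns: [(3.845,)]
Query 2 returns: [(15.38,)]

Reason: AVG vs SUM give different aggregate values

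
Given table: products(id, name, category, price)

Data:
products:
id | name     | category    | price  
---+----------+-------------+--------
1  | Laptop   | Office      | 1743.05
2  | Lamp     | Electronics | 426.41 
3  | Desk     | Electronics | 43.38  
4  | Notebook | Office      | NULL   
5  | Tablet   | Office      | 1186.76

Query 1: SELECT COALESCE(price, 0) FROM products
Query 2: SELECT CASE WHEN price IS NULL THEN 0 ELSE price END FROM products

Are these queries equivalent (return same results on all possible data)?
Yes, equivalent

Both queries return: [(0,), (43.38,), (426.41,), (1186.76,), (1743.05,)]

Reason: COALESCE vs CASE for NULL handling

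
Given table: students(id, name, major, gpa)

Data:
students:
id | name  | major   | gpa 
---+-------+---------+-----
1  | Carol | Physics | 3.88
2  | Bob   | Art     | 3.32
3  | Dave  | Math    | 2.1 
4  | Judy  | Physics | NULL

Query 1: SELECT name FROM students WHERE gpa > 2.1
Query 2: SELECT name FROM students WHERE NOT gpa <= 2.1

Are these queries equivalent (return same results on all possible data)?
Yes, equivalent

Both queries return: [('Bob',), ('Carol',)]

Reason: Both filter gpa > 2.1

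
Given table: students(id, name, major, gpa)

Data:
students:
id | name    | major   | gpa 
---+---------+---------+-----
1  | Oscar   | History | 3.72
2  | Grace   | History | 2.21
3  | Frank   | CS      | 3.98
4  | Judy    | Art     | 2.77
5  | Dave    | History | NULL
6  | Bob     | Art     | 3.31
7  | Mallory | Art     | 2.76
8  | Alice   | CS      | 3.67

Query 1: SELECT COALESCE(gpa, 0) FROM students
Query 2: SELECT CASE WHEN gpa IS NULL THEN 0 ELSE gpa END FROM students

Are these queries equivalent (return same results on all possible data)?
Yes, equivalent

Both queries return: [(0,), (2.21,), (2.76,), (2.77,), (3.31,), (3.67,), (3.72,), (3.98,)]

Reason: COALESCE vs CASE for NULL handling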